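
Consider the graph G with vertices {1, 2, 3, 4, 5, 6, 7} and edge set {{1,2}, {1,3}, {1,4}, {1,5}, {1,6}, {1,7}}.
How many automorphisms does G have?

720

Vertex 1 has degree 6 and every other vertex has degree 1, so G is the star K_{1,6} with centre 1. The 6 leaves are pairwise interchangeable while the centre is fixed, giving Aut(G) = S_6.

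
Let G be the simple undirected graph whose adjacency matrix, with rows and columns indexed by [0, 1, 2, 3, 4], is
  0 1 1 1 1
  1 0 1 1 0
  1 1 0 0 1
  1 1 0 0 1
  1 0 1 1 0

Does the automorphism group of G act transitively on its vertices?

Vertex 0 is the only vertex of degree 4, so every automorphism fixes it; G is not vertex-transitive.

No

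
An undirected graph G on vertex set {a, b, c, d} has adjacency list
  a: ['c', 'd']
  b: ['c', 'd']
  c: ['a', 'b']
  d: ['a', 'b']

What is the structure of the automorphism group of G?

G is 2-regular and bipartite on 2^2 = 4 vertices with girth 4; it is the hypercube graph Q_2. The symmetry group of the 2-cube is the hyperoctahedral group B_2 = Z_2 ≀ S_2, of order 2^2·2! = 8.

D_4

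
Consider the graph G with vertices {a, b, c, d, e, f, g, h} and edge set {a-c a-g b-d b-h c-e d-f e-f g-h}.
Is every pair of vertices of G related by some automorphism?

Yes

Every vertex has degree 2 and the graph is connected, so G is the 8-cycle C_8. C_8 has 8 rotations and 8 reflections, so Aut(C_8) ≅ D_8 of order 16. Under this action every vertex can be carried to every other, so G is vertex-transitive.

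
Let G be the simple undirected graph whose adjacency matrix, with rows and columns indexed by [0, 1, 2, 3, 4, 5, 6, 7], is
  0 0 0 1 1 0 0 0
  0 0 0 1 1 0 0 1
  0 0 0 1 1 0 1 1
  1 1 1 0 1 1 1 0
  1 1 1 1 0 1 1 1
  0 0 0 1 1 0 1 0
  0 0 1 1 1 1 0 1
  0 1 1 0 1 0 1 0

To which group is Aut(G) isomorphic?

Degrees alone do not determine every vertex (e.g. 1 and 5 both have degree 3), but their neighbour-degree multisets differ: N(1) has degrees [4, 6, 7] while N(5) has degrees [5, 6, 7]. Repeating this refinement separates all vertices, so the only automorphism is the identity.

1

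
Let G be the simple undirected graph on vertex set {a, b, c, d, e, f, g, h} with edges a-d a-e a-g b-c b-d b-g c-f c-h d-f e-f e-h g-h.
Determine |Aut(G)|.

48

G is 3-regular and bipartite on 2^3 = 8 vertices with girth 4; it is the hypercube graph Q_3. The symmetry group of the 3-cube is the hyperoctahedral group B_3 = Z_2 ≀ S_3, of order 2^3·3! = 48.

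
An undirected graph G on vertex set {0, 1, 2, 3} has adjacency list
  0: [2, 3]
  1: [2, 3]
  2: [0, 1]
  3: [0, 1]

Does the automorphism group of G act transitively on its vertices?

G is 2-regular and connected on 4 vertices, i.e. the cycle C_4. C_4 has 4 rotations and 4 reflections, so Aut(C_4) ≅ D_4 of order 8. Under this action every vertex can be carried to every other, so G is vertex-transitive.

Yes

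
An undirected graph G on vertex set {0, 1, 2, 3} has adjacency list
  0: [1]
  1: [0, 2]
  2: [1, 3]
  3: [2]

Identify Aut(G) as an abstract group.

The degree sequence is [1, 2, 2, 1]; the two degree-1 vertices 0 and 3 are the ends of a path, so G = P_4. The only nontrivial automorphism of a path is the end-to-end reflection, so Aut(G) ≅ Z_2.

C_2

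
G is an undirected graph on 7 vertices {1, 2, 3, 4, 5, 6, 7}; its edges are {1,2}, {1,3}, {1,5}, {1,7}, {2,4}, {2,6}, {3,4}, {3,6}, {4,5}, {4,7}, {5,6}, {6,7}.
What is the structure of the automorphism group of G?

S_4 × S_3

The vertices split by degree into {1, 4, 6} (degree 4) and {2, 3, 5, 7} (degree 3); every edge runs between the two parts, so G is the complete bipartite graph K_{3,4}. The parts have unequal sizes, so no automorphism swaps them; each part is permuted independently, giving S_4 × S_3 of order 4!·3! = 144.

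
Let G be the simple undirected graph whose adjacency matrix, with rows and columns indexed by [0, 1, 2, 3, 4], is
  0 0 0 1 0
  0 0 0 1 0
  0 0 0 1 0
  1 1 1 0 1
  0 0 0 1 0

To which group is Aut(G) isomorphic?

Vertex 3 has degree 4 and every other vertex has degree 1, so G is the star K_{1,4} with centre 3. Any automorphism fixes the centre and permutes the 4 leaves freely, so Aut(G) ≅ S_4 of order 4! = 24.

the symmetric group on 4 letters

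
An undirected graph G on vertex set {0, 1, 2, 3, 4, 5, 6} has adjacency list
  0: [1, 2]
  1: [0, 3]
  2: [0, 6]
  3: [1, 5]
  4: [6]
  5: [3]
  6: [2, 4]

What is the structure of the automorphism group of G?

The degree sequence is [2, 2, 2, 2, 1, 1, 2]; the two degree-1 vertices 4 and 5 are the ends of a path, so G = P_7. A path has exactly one nontrivial symmetry — reversal — giving Aut(G) of order 2.

the cyclic group of order 2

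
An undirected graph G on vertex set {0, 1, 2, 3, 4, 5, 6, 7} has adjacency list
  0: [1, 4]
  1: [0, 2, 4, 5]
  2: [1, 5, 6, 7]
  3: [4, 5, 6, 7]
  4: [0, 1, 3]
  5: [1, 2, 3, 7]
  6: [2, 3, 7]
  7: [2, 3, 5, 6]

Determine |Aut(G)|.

The degree sequence is [2, 4, 4, 4, 3, 4, 3, 4]. Checking the degree-preserving permutations of the vertex set shows that none except the identity preserves every edge, so Aut(G) is trivial.

1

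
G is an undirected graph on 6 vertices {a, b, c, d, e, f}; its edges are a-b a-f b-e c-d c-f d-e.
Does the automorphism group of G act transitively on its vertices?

Yes

Every vertex has degree 2 and the graph is connected, so G is the 6-cycle C_6. C_6 has 6 rotations and 6 reflections, so Aut(C_6) ≅ D_6 of order 12. This group acts transitively on the 6 vertices.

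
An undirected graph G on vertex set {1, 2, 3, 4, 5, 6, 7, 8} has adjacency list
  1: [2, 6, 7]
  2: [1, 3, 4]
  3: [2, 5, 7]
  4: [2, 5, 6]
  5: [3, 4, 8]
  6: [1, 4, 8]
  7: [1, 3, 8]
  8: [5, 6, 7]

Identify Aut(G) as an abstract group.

the hyperoctahedral group B_3

G is 3-regular and bipartite on 2^3 = 8 vertices with girth 4; it is the hypercube graph Q_3. Aut(Q_3) consists of the signed permutations of the 3 coordinate axes: 3! permutations times 2^3 sign flips, so |Aut| = 2^3·3! = 48.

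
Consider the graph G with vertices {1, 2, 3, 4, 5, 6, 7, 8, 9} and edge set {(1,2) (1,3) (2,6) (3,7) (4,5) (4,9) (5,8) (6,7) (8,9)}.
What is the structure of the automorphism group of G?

D_5 × D_4

G has two connected components, {1, 2, 3, 6, 7} and {4, 5, 8, 9}; each is 2-regular, so G = C_5 ⊔ C_4. The components are non-isomorphic (different sizes), so Aut(G) = Aut(C_5) × Aut(C_4) = D_5 × D_4 of order 10·8 = 80.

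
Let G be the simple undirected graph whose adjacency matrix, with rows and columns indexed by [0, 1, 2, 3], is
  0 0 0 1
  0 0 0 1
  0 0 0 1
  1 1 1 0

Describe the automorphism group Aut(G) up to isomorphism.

Vertex 3 has degree 3 and every other vertex has degree 1, so G is the star K_{1,3} with centre 3. Any automorphism fixes the centre and permutes the 3 leaves freely, so Aut(G) ≅ S_3 of order 3! = 6.

S_3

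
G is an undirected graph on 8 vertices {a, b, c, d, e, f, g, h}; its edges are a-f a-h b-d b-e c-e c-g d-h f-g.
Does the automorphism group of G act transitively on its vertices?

G is 2-regular and connected on 8 vertices, i.e. the cycle C_8. The automorphisms of the 8-cycle are exactly the symmetries of a regular 8-gon: the dihedral group D_8, |D_8| = 16. This group acts transitively on the 8 vertices.

Yes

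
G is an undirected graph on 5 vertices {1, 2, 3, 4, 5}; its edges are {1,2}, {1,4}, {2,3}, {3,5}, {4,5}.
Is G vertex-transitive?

Yes

Every vertex has degree 2 and the graph is connected, so G is the 5-cycle C_5. The automorphisms of the 5-cycle are exactly the symmetries of a regular 5-gon: the dihedral group D_5, |D_5| = 10. This group acts transitively on the 5 vertices.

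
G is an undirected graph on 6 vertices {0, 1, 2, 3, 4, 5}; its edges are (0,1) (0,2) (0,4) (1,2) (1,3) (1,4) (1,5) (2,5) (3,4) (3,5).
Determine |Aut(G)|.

10

Vertex 1 is the unique vertex of degree 5; the remaining 5 vertices each have degree 3 and induce a cycle, so G is the wheel on 6 vertices with hub 1. With the hub fixed, the remaining symmetry is that of the rim cycle C_5, giving the dihedral group D_5.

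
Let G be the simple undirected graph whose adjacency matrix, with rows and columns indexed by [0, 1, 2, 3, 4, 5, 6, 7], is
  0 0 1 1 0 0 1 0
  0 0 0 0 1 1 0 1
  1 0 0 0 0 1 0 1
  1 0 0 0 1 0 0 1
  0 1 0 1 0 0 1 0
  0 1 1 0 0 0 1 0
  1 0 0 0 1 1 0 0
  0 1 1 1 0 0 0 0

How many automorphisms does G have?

48

G is 3-regular and bipartite on 2^3 = 8 vertices with girth 4; it is the hypercube graph Q_3. The symmetry group of the 3-cube is the hyperoctahedral group B_3 = Z_2 ≀ S_3, of order 2^3·3! = 48.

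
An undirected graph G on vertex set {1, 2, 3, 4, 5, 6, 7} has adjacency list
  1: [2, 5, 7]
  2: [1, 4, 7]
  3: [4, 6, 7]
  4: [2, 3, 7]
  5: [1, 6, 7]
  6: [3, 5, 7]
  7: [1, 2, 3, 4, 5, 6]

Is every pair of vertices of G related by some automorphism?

Vertex 7 is the only vertex of degree 6, so every automorphism fixes it; G is not vertex-transitive.

No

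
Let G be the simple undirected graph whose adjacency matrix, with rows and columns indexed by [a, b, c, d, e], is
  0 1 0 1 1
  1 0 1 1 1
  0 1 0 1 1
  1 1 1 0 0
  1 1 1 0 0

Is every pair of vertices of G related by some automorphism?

No

Vertex b is the only vertex of degree 4, so every automorphism fixes it; G is not vertex-transitive.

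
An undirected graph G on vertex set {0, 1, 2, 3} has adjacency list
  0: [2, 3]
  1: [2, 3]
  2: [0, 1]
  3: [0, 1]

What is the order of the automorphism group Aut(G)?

G is 2-regular and connected on 4 vertices, i.e. the cycle C_4. The automorphisms of the 4-cycle are exactly the symmetries of a regular 4-gon: the dihedral group D_4, |D_4| = 8.

8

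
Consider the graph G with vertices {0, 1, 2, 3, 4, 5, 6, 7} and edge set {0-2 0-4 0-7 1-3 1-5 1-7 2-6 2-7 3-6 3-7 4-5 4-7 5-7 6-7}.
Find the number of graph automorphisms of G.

Vertex 7 is the unique vertex of degree 7; the remaining 7 vertices each have degree 3 and induce a cycle, so G is the wheel on 8 vertices with hub 7. Every automorphism fixes the hub and acts on the rim 7-cycle, so Aut(G) ≅ Aut(C_7) = D_7 of order 14.

14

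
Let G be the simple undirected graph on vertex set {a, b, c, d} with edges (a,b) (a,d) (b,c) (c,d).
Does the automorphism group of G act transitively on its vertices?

G is 2-regular and bipartite on 2^2 = 4 vertices with girth 4; it is the hypercube graph Q_2. The symmetry group of the 2-cube is the hyperoctahedral group B_2 = Z_2 ≀ S_2, of order 2^2·2! = 8. This group acts transitively on the 4 vertices.

Yes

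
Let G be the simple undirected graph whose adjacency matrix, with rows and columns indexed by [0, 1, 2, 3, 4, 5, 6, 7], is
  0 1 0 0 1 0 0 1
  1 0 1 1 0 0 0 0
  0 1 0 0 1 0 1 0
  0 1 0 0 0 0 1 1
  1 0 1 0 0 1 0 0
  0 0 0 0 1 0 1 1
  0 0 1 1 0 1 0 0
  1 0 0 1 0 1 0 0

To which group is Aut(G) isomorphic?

G is 3-regular and bipartite on 2^3 = 8 vertices with girth 4; it is the hypercube graph Q_3. The symmetry group of the 3-cube is the hyperoctahedral group B_3 = Z_2 ≀ S_3, of order 2^3·3! = 48.

the hyperoctahedral group B_3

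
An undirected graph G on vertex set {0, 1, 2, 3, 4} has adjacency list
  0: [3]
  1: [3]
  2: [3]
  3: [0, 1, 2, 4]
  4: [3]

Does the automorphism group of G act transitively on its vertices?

No

Vertex 3 is the only vertex of degree 4, so every automorphism fixes it; G is not vertex-transitive.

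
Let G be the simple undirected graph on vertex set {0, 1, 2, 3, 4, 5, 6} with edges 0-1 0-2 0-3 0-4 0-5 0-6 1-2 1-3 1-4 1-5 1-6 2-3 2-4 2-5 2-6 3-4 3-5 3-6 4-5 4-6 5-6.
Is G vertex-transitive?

All 7 vertices are pairwise adjacent: G = K_7. Any permutation of the 7 vertices preserves K_7, so Aut(K_7) = S_7 of order 7! = 5040. Under this action every vertex can be carried to every other, so G is vertex-transitive.

Yes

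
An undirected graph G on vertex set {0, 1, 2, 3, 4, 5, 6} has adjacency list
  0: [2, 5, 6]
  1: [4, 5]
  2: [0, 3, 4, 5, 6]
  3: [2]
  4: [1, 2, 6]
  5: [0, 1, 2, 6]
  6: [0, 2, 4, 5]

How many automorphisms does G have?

1

Degrees alone do not determine every vertex (e.g. 0 and 4 both have degree 3), but their neighbour-degree multisets differ: N(0) has degrees [4, 4, 5] while N(4) has degrees [2, 4, 5]. Repeating this refinement separates all vertices, so the only automorphism is the identity.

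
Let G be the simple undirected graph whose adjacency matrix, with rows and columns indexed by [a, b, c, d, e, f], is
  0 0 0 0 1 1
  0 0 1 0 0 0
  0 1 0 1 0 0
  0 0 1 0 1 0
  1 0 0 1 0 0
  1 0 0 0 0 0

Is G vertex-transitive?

Automorphisms preserve degree, but G has vertices of degree 1 and vertices of degree 2; no automorphism maps one to the other, so G is not vertex-transitive.

No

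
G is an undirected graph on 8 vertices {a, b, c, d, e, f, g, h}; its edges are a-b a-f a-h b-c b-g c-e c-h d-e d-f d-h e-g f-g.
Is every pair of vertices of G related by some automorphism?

Yes

G is 3-regular and bipartite on 2^3 = 8 vertices with girth 4; it is the hypercube graph Q_3. Aut(Q_3) consists of the signed permutations of the 3 coordinate axes: 3! permutations times 2^3 sign flips, so |Aut| = 2^3·3! = 48. Under this action every vertex can be carried to every other, so G is vertex-transitive.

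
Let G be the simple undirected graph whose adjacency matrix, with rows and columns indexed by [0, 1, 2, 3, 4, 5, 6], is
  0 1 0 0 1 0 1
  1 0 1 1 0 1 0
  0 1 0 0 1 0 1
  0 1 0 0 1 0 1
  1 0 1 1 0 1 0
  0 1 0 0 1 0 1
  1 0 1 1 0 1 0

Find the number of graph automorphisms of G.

The vertices split by degree into {1, 4, 6} (degree 4) and {0, 2, 3, 5} (degree 3); every edge runs between the two parts, so G is the complete bipartite graph K_{3,4}. The parts have unequal sizes, so no automorphism swaps them; each part is permuted independently, giving S_3 × S_4 of order 3!·4! = 144.

144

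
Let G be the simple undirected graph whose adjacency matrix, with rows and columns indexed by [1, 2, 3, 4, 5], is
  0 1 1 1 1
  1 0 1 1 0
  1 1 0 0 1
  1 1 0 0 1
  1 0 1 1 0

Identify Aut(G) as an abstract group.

Vertex 1 is the unique vertex of degree 4; the remaining 4 vertices each have degree 3 and induce a cycle, so G is the wheel on 5 vertices with hub 1. Every automorphism fixes the hub and acts on the rim 4-cycle, so Aut(G) ≅ Aut(C_4) = D_4 of order 8.

D_4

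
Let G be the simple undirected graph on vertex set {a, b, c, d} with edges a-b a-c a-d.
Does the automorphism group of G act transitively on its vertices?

Vertex a is the only vertex of degree 3, so every automorphism fixes it; G is not vertex-transitive.

No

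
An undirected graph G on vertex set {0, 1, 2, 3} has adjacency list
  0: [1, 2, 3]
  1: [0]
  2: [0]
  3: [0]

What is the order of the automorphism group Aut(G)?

Vertex 0 has degree 3 and every other vertex has degree 1, so G is the star K_{1,3} with centre 0. Any automorphism fixes the centre and permutes the 3 leaves freely, so Aut(G) ≅ S_3 of order 3! = 6.

6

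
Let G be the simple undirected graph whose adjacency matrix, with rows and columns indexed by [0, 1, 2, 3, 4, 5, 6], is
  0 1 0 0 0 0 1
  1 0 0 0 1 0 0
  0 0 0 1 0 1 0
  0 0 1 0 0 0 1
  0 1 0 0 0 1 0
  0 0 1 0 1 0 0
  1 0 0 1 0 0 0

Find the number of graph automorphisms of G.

14

G is 2-regular and connected on 7 vertices, i.e. the cycle C_7. C_7 has 7 rotations and 7 reflections, so Aut(C_7) ≅ D_7 of order 14.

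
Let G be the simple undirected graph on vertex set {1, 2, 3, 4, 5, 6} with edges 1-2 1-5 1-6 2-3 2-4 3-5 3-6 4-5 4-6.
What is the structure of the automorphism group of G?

S_3 ≀ Z_2

G is 3-regular and bipartite with parts {1, 3, 4} and {2, 5, 6} (each part is independent and every cross-pair is an edge), so G = K_{3,3}. Each part can be permuted independently (S_3 × S_3) and the two equal-size parts can also be swapped, giving (S_3 × S_3) ⋊ Z_2 of order 2·(3!)² = 72.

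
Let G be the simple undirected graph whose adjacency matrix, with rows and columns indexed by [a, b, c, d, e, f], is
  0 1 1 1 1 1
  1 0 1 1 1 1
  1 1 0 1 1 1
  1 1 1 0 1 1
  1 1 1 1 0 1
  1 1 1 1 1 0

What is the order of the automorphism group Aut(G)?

720

All 6 vertices are pairwise adjacent: G = K_6. Any permutation of the 6 vertices preserves K_6, so Aut(K_6) = S_6 of order 6! = 720.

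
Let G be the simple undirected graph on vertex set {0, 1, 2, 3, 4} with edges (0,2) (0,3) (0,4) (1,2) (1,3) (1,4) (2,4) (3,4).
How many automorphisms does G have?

8

Vertex 4 is the unique vertex of degree 4; the remaining 4 vertices each have degree 3 and induce a cycle, so G is the wheel on 5 vertices with hub 4. Every automorphism fixes the hub and acts on the rim 4-cycle, so Aut(G) ≅ Aut(C_4) = D_4 of order 8.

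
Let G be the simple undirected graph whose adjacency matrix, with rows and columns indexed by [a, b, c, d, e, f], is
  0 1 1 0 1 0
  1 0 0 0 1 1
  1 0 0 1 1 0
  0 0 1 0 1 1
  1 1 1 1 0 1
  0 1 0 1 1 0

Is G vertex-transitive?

No

Vertex e is the only vertex of degree 5, so every automorphism fixes it; G is not vertex-transitive.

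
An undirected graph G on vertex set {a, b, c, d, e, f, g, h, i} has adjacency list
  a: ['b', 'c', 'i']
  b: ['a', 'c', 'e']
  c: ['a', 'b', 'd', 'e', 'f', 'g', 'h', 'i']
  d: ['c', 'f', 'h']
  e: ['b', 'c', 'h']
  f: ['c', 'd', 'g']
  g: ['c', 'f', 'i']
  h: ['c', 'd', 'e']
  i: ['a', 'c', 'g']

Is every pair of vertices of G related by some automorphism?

No

Vertex c is the only vertex of degree 8, so every automorphism fixes it; G is not vertex-transitive.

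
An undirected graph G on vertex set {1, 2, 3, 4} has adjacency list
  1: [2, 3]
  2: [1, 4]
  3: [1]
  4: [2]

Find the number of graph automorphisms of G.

The degree sequence is [2, 2, 1, 1]; the two degree-1 vertices 3 and 4 are the ends of a path, so G = P_4. A path has exactly one nontrivial symmetry — reversal — giving Aut(G) of order 2.

2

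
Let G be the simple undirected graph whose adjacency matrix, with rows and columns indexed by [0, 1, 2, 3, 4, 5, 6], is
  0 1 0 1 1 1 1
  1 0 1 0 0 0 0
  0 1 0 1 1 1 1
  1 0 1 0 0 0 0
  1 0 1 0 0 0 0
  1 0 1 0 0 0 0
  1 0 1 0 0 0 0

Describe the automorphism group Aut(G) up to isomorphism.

S_2 × S_5

The vertices split by degree into {0, 2} (degree 5) and {1, 3, 4, 5, 6} (degree 2); every edge runs between the two parts, so G is the complete bipartite graph K_{2,5}. The parts have unequal sizes, so no automorphism swaps them; each part is permuted independently, giving S_2 × S_5 of order 2!·5! = 240.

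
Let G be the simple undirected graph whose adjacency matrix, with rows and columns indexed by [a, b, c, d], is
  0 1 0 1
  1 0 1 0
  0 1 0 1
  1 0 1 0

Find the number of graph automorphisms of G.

Every vertex has degree 2 and the graph is connected, so G is the 4-cycle C_4. C_4 has 4 rotations and 4 reflections, so Aut(C_4) ≅ D_4 of order 8.

8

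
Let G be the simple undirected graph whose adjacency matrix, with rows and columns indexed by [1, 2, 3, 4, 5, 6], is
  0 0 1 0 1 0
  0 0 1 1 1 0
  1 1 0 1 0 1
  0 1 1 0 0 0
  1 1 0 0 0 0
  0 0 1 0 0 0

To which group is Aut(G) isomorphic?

the trivial group

Degrees alone do not determine every vertex (e.g. 1 and 4 both have degree 2), but their neighbour-degree multisets differ: N(1) has degrees [2, 4] while N(4) has degrees [3, 4]. Repeating this refinement separates all vertices, so the only automorphism is the identity.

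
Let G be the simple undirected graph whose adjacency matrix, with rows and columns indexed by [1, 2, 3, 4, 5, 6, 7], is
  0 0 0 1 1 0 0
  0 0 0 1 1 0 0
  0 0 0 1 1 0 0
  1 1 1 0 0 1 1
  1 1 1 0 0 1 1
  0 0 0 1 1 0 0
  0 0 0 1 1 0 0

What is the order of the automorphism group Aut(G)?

The vertices split by degree into {4, 5} (degree 5) and {1, 2, 3, 6, 7} (degree 2); every edge runs between the two parts, so G is the complete bipartite graph K_{2,5}. The parts have unequal sizes, so no automorphism swaps them; each part is permuted independently, giving S_5 × S_2 of order 5!·2! = 240.

240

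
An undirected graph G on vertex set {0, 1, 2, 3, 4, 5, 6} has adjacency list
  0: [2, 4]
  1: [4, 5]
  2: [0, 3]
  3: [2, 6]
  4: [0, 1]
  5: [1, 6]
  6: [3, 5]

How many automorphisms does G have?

G is 2-regular and connected on 7 vertices, i.e. the cycle C_7. C_7 has 7 rotations and 7 reflections, so Aut(C_7) ≅ D_7 of order 14.

14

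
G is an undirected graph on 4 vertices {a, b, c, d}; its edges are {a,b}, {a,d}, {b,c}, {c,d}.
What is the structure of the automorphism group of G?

G is 2-regular and connected on 4 vertices, i.e. the cycle C_4. C_4 has 4 rotations and 4 reflections, so Aut(C_4) ≅ D_4 of order 8.

the dihedral group of order 8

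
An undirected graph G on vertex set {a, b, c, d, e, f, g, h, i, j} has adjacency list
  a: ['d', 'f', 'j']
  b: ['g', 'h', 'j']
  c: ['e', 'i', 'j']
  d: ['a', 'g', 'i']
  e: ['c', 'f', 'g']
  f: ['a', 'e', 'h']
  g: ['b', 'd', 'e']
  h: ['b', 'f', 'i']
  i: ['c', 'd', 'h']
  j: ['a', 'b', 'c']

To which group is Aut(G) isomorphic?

G is 3-regular on 10 vertices with no triangles and no 4-cycles (girth 5): this is the Petersen graph. Viewing the Petersen graph as the Kneser graph K(5,2) — vertices are 2-subsets of {1,…,5}, edges join disjoint pairs — its automorphisms are exactly the permutations of the 5-element set, so Aut ≅ S_5 of order 120.

S_5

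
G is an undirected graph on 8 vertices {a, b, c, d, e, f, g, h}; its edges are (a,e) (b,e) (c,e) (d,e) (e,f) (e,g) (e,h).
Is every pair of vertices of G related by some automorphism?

Vertex e is the only vertex of degree 7, so every automorphism fixes it; G is not vertex-transitive.

No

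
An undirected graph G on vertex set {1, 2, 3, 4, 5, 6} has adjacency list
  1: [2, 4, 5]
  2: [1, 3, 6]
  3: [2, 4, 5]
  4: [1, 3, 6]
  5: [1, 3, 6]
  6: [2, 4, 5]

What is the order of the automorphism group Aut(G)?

72

G is 3-regular and bipartite with parts {2, 4, 5} and {1, 3, 6} (each part is independent and every cross-pair is an edge), so G = K_{3,3}. Aut(K_{3,3}) is the wreath product S_3 ≀ Z_2: permute within each part, then optionally swap the parts; |Aut| = 2·(3!)² = 72.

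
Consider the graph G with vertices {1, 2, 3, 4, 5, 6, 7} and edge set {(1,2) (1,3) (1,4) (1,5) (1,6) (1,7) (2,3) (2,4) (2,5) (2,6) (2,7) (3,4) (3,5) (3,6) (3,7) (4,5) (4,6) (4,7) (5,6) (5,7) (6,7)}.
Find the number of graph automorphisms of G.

5040

Every vertex has degree 6, so G is the complete graph K_7. Any permutation of the 7 vertices preserves K_7, so Aut(K_7) = S_7 of order 7! = 5040.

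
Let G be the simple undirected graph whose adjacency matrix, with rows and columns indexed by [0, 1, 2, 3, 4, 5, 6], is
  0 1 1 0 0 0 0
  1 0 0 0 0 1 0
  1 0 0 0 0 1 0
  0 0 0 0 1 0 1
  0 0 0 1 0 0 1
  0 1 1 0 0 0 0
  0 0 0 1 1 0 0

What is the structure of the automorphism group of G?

D_4 × D_3

G has two connected components, {0, 1, 2, 5} and {3, 4, 6}; each is 2-regular, so G = C_4 ⊔ C_3. No automorphism exchanges components of different sizes, hence Aut(G) is the direct product D_4 × D_3, order 48.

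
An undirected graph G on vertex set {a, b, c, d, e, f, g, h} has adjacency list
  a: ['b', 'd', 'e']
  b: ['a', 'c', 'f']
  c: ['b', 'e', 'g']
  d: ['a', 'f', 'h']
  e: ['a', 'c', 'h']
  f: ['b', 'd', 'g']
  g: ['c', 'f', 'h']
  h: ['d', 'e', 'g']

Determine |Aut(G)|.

G is 3-regular and bipartite on 2^3 = 8 vertices with girth 4; it is the hypercube graph Q_3. The symmetry group of the 3-cube is the hyperoctahedral group B_3 = Z_2 ≀ S_3, of order 2^3·3! = 48.

48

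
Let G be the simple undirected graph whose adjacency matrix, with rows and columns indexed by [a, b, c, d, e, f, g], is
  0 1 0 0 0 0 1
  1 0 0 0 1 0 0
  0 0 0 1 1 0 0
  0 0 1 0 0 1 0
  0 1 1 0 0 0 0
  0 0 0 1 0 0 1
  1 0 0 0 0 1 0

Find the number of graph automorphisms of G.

14

Every vertex has degree 2 and the graph is connected, so G is the 7-cycle C_7. C_7 has 7 rotations and 7 reflections, so Aut(C_7) ≅ D_7 of order 14.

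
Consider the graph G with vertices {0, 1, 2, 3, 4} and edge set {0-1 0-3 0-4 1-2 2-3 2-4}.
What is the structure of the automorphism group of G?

The vertices split by degree into {0, 2} (degree 3) and {1, 3, 4} (degree 2); every edge runs between the two parts, so G is the complete bipartite graph K_{2,3}. The parts have unequal sizes, so no automorphism swaps them; each part is permuted independently, giving S_2 × S_3 of order 2!·3! = 12.

S_2 × S_3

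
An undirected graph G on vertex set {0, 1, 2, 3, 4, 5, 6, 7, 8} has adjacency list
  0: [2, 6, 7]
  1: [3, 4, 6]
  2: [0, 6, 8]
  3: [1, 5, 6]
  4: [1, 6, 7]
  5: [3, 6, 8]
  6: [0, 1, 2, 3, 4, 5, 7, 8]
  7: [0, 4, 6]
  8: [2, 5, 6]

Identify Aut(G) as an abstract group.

D_8

Vertex 6 is the unique vertex of degree 8; the remaining 8 vertices each have degree 3 and induce a cycle, so G is the wheel on 9 vertices with hub 6. Every automorphism fixes the hub and acts on the rim 8-cycle, so Aut(G) ≅ Aut(C_8) = D_8 of order 16.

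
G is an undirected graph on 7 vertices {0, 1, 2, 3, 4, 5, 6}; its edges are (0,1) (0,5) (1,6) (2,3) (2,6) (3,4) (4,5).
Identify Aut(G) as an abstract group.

Every vertex has degree 2 and the graph is connected, so G is the 7-cycle C_7. The automorphisms of the 7-cycle are exactly the symmetries of a regular 7-gon: the dihedral group D_7, |D_7| = 14.

D_7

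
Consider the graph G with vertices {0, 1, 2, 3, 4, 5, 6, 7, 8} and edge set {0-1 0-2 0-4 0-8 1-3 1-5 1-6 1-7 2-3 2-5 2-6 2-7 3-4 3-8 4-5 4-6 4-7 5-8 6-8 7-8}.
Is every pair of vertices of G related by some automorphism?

Automorphisms preserve degree, but G has vertices of degree 4 and vertices of degree 5; no automorphism maps one to the other, so G is not vertex-transitive.

No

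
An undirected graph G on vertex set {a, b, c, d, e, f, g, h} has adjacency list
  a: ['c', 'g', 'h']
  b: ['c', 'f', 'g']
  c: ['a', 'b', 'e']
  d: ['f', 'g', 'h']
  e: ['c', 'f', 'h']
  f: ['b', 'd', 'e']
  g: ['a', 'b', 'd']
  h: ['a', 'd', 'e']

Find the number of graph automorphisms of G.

48

G is 3-regular and bipartite on 2^3 = 8 vertices with girth 4; it is the hypercube graph Q_3. The symmetry group of the 3-cube is the hyperoctahedral group B_3 = Z_2 ≀ S_3, of order 2^3·3! = 48.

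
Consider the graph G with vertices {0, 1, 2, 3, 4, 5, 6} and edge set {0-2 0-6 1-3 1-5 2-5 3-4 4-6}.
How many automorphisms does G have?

G is 2-regular and connected on 7 vertices, i.e. the cycle C_7. The automorphisms of the 7-cycle are exactly the symmetries of a regular 7-gon: the dihedral group D_7, |D_7| = 14.

14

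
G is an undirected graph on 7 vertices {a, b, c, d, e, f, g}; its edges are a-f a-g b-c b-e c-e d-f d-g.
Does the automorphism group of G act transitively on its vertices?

No

G has two connected components, {a, d, f, g} and {b, c, e}; each is 2-regular, so G = C_4 ⊔ C_3. The orbit of a under Aut(G) is {a, d, f, g}, which does not contain b, so G is not vertex-transitive.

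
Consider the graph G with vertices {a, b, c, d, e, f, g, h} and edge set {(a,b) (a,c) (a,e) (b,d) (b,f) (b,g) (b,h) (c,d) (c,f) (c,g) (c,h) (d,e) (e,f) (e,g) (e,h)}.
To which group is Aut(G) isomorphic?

S_3 × S_5

The vertices split by degree into {b, c, e} (degree 5) and {a, d, f, g, h} (degree 3); every edge runs between the two parts, so G is the complete bipartite graph K_{3,5}. The parts have unequal sizes, so no automorphism swaps them; each part is permuted independently, giving S_3 × S_5 of order 3!·5! = 720.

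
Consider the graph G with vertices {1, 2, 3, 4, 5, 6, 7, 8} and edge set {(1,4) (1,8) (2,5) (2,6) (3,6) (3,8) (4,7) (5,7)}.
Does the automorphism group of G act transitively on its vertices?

Yes

Every vertex has degree 2 and the graph is connected, so G is the 8-cycle C_8. The automorphisms of the 8-cycle are exactly the symmetries of a regular 8-gon: the dihedral group D_8, |D_8| = 16. Under this action every vertex can be carried to every other, so G is vertex-transitive.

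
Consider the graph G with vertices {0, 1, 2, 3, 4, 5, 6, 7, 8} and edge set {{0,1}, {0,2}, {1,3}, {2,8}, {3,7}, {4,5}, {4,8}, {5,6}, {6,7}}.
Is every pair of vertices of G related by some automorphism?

Every vertex has degree 2 and the graph is connected, so G is the 9-cycle C_9. C_9 has 9 rotations and 9 reflections, so Aut(C_9) ≅ D_9 of order 18. This group acts transitively on the 9 vertices.

Yes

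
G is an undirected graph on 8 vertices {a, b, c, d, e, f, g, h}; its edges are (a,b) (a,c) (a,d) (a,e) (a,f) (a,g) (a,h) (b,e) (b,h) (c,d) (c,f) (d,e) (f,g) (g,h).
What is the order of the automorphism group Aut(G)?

14

Vertex a is the unique vertex of degree 7; the remaining 7 vertices each have degree 3 and induce a cycle, so G is the wheel on 8 vertices with hub a. Every automorphism fixes the hub and acts on the rim 7-cycle, so Aut(G) ≅ Aut(C_7) = D_7 of order 14.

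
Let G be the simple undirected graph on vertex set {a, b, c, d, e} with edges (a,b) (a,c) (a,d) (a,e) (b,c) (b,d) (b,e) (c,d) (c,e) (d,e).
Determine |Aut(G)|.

All 5 vertices are pairwise adjacent: G = K_5. Any permutation of the 5 vertices preserves K_5, so Aut(K_5) = S_5 of order 5! = 120.

120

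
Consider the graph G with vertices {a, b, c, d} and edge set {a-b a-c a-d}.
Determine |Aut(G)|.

6

Vertex a has degree 3 and every other vertex has degree 1, so G is the star K_{1,3} with centre a. Any automorphism fixes the centre and permutes the 3 leaves freely, so Aut(G) ≅ S_3 of order 3! = 6.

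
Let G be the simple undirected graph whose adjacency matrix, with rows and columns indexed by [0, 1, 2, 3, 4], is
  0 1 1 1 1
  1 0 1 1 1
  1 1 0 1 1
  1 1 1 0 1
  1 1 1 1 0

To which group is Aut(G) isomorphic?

the symmetric group on 5 letters

Every vertex has degree 4, so G is the complete graph K_5. Every bijection on the vertex set is an automorphism of K_5; hence Aut(K_5) ≅ S_5, order 120.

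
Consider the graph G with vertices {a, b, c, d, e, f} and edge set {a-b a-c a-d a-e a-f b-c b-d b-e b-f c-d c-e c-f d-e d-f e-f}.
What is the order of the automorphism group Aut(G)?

720

All 6 vertices are pairwise adjacent: G = K_6. Every bijection on the vertex set is an automorphism of K_6; hence Aut(K_6) ≅ S_6, order 720.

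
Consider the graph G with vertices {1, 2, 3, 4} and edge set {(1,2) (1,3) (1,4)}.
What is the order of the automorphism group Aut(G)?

6

Vertex 1 has degree 3 and every other vertex has degree 1, so G is the star K_{1,3} with centre 1. The 3 leaves are pairwise interchangeable while the centre is fixed, giving Aut(G) = S_3.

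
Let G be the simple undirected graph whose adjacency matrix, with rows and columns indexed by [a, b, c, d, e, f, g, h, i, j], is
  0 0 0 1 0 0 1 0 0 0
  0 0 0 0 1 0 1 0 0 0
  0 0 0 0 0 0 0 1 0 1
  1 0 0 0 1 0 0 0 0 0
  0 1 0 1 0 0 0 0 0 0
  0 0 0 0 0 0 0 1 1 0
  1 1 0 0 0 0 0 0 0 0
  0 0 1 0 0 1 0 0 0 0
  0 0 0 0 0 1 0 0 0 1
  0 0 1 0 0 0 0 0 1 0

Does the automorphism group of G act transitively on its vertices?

Yes

G has two connected components, {c, f, h, i, j} and {a, b, d, e, g}; each is 2-regular, so G = C_5 ⊔ C_5. With two isomorphic components, Aut(G) = Aut(C_5) ≀ S_2 = (D_5 × D_5) ⋊ Z_2: permute each cycle by D_5, then optionally swap the two cycles. Order 2·(2·5)² = 200. Under this action every vertex can be carried to every other, so G is vertex-transitive.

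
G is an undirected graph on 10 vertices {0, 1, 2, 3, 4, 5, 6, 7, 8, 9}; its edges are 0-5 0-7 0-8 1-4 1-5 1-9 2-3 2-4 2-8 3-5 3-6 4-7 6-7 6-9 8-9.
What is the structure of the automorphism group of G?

S_5

G is 3-regular on 10 vertices with no triangles and no 4-cycles (girth 5): this is the Petersen graph. It is a classical fact that the Petersen graph has automorphism group S_5 (order 120), arising from its description as the Kneser graph K(5,2).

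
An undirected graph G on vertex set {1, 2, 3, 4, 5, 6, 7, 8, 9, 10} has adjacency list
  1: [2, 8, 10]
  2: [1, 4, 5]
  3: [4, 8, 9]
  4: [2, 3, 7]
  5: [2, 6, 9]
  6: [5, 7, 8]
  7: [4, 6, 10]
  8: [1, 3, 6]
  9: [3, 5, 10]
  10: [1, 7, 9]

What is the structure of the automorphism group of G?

the symmetric group S_5

G is 3-regular on 10 vertices with no triangles and no 4-cycles (girth 5): this is the Petersen graph. It is a classical fact that the Petersen graph has automorphism group S_5 (order 120), arising from its description as the Kneser graph K(5,2).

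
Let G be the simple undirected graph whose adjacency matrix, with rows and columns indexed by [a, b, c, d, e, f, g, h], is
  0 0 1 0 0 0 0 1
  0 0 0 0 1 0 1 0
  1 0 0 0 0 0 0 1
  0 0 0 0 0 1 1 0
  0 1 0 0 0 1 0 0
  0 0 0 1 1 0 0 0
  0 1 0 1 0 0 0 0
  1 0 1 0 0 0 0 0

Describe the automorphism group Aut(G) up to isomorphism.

G has two connected components, {b, d, e, f, g} and {a, c, h}; each is 2-regular, so G = C_5 ⊔ C_3. The components are non-isomorphic (different sizes), so Aut(G) = Aut(C_5) × Aut(C_3) = D_5 × D_3 of order 10·6 = 60.

D_5 × D_3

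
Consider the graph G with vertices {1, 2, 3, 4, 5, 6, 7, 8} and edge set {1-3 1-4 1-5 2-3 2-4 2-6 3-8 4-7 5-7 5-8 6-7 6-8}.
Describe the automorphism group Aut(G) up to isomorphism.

the hyperoctahedral group B_3

G is 3-regular and bipartite on 2^3 = 8 vertices with girth 4; it is the hypercube graph Q_3. Aut(Q_3) consists of the signed permutations of the 3 coordinate axes: 3! permutations times 2^3 sign flips, so |Aut| = 2^3·3! = 48.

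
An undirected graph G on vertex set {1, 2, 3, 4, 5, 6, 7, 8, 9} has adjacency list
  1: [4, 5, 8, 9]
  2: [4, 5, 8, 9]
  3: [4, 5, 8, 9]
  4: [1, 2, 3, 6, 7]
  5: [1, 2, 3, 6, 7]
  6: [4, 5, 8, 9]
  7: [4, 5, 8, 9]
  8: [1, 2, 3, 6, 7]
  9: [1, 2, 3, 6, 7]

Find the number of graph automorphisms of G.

2880

The vertices split by degree into {4, 5, 8, 9} (degree 5) and {1, 2, 3, 6, 7} (degree 4); every edge runs between the two parts, so G is the complete bipartite graph K_{4,5}. The parts have unequal sizes, so no automorphism swaps them; each part is permuted independently, giving S_5 × S_4 of order 5!·4! = 2880.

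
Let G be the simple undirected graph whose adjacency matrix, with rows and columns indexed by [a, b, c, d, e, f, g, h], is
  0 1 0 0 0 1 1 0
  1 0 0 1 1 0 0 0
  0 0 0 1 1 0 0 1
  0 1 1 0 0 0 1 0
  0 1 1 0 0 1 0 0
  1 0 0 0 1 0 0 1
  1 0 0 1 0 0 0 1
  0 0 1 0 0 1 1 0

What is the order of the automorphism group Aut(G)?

48

G is 3-regular and bipartite on 2^3 = 8 vertices with girth 4; it is the hypercube graph Q_3. The symmetry group of the 3-cube is the hyperoctahedral group B_3 = Z_2 ≀ S_3, of order 2^3·3! = 48.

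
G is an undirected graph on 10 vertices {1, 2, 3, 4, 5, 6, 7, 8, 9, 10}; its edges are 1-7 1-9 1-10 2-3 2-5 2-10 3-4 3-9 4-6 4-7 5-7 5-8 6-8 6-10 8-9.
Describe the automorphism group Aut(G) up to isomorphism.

the symmetric group S_5

G is 3-regular on 10 vertices with no triangles and no 4-cycles (girth 5): this is the Petersen graph. Viewing the Petersen graph as the Kneser graph K(5,2) — vertices are 2-subsets of {1,…,5}, edges join disjoint pairs — its automorphisms are exactly the permutations of the 5-element set, so Aut ≅ S_5 of order 120.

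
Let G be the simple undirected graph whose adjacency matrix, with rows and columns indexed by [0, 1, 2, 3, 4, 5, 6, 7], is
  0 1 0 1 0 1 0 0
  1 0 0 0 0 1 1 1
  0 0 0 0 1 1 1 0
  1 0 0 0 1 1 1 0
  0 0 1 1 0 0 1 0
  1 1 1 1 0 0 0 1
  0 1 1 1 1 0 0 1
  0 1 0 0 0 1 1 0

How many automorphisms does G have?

The degree sequence is [3, 4, 3, 4, 3, 5, 5, 3]. Checking the degree-preserving permutations of the vertex set shows that none except the identity preserves every edge, so Aut(G) is trivial.

1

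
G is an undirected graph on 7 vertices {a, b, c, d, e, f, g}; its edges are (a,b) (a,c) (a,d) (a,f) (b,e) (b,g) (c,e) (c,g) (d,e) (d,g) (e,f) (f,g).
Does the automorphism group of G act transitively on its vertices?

Automorphisms preserve degree, but G has vertices of degree 3 and vertices of degree 4; no automorphism maps one to the other, so G is not vertex-transitive.

No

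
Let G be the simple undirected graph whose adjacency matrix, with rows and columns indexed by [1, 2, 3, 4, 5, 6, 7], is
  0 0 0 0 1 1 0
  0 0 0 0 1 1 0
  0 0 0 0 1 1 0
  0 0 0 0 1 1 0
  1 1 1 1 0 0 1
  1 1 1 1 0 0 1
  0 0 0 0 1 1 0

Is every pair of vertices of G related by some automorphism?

Automorphisms preserve degree, but G has vertices of degree 2 and vertices of degree 5; no automorphism maps one to the other, so G is not vertex-transitive.

No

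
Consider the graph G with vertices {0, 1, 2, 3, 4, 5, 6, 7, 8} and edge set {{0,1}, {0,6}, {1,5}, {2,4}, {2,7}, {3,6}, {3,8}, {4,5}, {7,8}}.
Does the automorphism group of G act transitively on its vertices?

G is 2-regular and connected on 9 vertices, i.e. the cycle C_9. C_9 has 9 rotations and 9 reflections, so Aut(C_9) ≅ D_9 of order 18. This group acts transitively on the 9 vertices.

Yes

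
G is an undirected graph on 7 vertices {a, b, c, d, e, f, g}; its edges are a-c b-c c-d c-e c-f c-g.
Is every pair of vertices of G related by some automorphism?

No

Vertex c is the only vertex of degree 6, so every automorphism fixes it; G is not vertex-transitive.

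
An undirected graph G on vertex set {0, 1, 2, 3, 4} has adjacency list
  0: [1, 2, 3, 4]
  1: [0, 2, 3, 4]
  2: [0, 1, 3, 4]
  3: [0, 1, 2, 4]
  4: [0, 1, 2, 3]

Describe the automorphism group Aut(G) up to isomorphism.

All 5 vertices are pairwise adjacent: G = K_5. Any permutation of the 5 vertices preserves K_5, so Aut(K_5) = S_5 of order 5! = 120.

the symmetric group on 5 letters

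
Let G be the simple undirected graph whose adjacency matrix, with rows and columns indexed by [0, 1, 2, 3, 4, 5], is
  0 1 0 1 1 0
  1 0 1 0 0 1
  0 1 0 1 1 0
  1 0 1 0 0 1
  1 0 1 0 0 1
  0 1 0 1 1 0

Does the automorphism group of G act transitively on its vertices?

Yes

G is 3-regular and bipartite with parts {1, 3, 4} and {0, 2, 5} (each part is independent and every cross-pair is an edge), so G = K_{3,3}. Aut(K_{3,3}) is the wreath product S_3 ≀ Z_2: permute within each part, then optionally swap the parts; |Aut| = 2·(3!)² = 72. This group acts transitively on the 6 vertices.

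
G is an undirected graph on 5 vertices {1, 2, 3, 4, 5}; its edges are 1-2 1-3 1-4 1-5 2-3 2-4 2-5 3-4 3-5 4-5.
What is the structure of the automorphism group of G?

All 5 vertices are pairwise adjacent: G = K_5. Any permutation of the 5 vertices preserves K_5, so Aut(K_5) = S_5 of order 5! = 120.

the symmetric group on 5 letters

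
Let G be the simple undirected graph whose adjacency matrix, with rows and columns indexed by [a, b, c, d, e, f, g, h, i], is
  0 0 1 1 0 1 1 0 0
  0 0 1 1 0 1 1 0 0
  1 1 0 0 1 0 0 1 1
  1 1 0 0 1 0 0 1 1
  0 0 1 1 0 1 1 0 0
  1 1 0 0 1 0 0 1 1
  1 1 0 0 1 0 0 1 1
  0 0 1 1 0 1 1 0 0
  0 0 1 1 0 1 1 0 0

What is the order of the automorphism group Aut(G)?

The vertices split by degree into {c, d, f, g} (degree 5) and {a, b, e, h, i} (degree 4); every edge runs between the two parts, so G is the complete bipartite graph K_{4,5}. The parts have unequal sizes, so no automorphism swaps them; each part is permuted independently, giving S_4 × S_5 of order 4!·5! = 2880.

2880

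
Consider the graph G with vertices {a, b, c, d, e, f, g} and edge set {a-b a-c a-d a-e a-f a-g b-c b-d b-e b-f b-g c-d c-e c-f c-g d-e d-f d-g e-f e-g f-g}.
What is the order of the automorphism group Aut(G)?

Every vertex has degree 6, so G is the complete graph K_7. Every bijection on the vertex set is an automorphism of K_7; hence Aut(K_7) ≅ S_7, order 5040.

5040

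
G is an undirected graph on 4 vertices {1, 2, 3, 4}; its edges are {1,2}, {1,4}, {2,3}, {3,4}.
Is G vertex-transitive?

Yes

G is 2-regular and bipartite on 2^2 = 4 vertices with girth 4; it is the hypercube graph Q_2. Aut(Q_2) consists of the signed permutations of the 2 coordinate axes: 2! permutations times 2^2 sign flips, so |Aut| = 2^2·2! = 8. Under this action every vertex can be carried to every other, so G is vertex-transitive.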